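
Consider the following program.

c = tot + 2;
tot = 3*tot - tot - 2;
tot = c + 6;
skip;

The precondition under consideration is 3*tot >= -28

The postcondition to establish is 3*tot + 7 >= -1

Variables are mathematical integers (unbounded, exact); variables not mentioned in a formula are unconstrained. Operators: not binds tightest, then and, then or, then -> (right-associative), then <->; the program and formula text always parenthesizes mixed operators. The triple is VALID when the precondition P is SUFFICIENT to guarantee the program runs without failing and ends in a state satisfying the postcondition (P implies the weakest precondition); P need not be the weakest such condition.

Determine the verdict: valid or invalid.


Working backward. After the program, the postcondition 3*tot + 7 >= -1 must hold; in canonical form it is 3*tot >= -8.
Before skip: 3*tot >= -8
Before tot := c + 6: 3*c >= -26
Before tot := 3*tot - tot - 2: 3*c >= -26
Before c := tot + 2: 3*tot >= -32
The weakest precondition is 3*tot >= -32.
Check whether 3*tot >= -28 implies it.
Every state satisfying the precondition satisfies the weakest precondition: the implication holds.
Answer: valid


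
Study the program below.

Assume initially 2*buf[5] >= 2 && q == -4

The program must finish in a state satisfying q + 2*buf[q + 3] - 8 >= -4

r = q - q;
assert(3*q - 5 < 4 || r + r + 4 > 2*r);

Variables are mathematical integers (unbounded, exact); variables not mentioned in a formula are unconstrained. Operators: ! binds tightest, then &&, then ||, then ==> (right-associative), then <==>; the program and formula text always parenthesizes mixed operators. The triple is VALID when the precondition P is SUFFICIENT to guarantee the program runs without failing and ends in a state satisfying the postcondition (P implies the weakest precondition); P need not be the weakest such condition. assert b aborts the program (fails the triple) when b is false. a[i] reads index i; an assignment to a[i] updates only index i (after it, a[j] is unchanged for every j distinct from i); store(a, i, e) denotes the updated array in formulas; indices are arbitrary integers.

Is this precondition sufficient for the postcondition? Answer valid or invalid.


Working backward. After the program, the postcondition q + 2*buf[q + 3] - 8 >= -4 must hold; in canonical form it is 2*buf[q + 3] + q >= 4.
Before assert 3*q - 5 < 4 || r + r + 4 > 2*r: 2*buf[q + 3] + q >= 4
Before r := q - q: 2*buf[q + 3] + q >= 4
The weakest precondition is 2*buf[q + 3] + q >= 4.
Check whether 2*buf[5] >= 2 && q == -4 implies it.
Countermodel: at the initial state buf = {[-1] = 0, [5] = 1, elsewhere 0}, q = -4, the precondition holds but the weakest precondition fails.
Answer: invalid


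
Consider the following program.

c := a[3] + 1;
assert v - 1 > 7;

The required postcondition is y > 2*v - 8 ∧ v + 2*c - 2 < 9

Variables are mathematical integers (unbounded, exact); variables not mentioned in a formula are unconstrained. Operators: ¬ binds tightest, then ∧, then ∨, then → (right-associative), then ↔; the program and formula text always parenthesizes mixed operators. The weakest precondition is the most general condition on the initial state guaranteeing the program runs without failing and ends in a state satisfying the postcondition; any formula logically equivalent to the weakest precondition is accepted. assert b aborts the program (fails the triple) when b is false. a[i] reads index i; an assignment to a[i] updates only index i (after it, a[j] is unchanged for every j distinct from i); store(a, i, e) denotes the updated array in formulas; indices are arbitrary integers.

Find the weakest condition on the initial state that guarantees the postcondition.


Working backward. After the program, the postcondition y > 2*v - 8 ∧ v + 2*c - 2 < 9 must hold; in canonical form it is y > 2*v - 8 ∧ 2*c + v < 11.
Before assert v - 1 > 7: v > 8 ∧ y > 2*v - 8 ∧ 2*c + v < 11
Before c := a[3] + 1: v > 8 ∧ y > 2*v - 8 ∧ 2*a[3] + v < 9
Answer: WP = v > 8 ∧ y > 2*v - 8 ∧ 2*a[3] + v < 9


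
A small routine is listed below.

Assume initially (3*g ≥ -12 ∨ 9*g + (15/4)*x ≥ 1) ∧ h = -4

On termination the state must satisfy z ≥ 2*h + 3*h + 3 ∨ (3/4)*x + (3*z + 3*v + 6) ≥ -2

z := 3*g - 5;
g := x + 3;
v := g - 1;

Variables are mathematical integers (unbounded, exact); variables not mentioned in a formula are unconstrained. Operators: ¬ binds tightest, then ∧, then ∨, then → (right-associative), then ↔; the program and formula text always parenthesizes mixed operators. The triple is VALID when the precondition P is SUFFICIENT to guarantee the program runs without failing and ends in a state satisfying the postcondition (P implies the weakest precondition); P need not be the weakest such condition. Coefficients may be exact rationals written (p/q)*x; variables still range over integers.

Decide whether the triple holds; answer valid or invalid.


Working backward. After the program, the postcondition z ≥ 2*h + 3*h + 3 ∨ (3/4)*x + (3*z + 3*v + 6) ≥ -2 must hold; in canonical form it is z ≥ 5*h + 3 ∨ 3*v + (3/4)*x + 3*z ≥ -8.
Before v := g - 1: z ≥ 5*h + 3 ∨ 3*g + (3/4)*x + 3*z ≥ -5
Before g := x + 3: z ≥ 5*h + 3 ∨ (15/4)*x + 3*z ≥ -14
Before z := 3*g - 5: 3*g ≥ 5*h + 8 ∨ 9*g + (15/4)*x ≥ 1
The weakest precondition is 3*g ≥ 5*h + 8 ∨ 9*g + (15/4)*x ≥ 1.
Check whether (3*g ≥ -12 ∨ 9*g + (15/4)*x ≥ 1) ∧ h = -4 implies it.
Every state satisfying the precondition satisfies the weakest precondition: the implication holds.
Answer: valid


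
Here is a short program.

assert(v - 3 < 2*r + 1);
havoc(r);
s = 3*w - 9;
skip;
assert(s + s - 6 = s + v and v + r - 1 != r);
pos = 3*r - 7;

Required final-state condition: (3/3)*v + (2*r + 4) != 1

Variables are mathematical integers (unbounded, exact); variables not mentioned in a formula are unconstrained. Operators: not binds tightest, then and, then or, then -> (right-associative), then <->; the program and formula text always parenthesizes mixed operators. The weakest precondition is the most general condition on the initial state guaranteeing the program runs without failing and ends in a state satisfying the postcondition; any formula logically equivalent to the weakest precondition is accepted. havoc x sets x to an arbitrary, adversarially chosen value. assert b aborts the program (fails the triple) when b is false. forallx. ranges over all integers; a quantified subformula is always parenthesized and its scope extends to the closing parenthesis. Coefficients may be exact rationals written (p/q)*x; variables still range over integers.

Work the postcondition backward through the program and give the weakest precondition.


Working backward. After the program, the postcondition (3/3)*v + (2*r + 4) != 1 must hold; in canonical form it is 2*r + v != -3.
Before pos := 3*r - 7: 2*r + v != -3
Before assert s + s - 6 = s + v and v + r - 1 != r: s = v + 6 and v != 1 and 2*r + v != -3
Before skip: s = v + 6 and v != 1 and 2*r + v != -3
Before s := 3*w - 9: 3*w = v + 15 and v != 1 and 2*r + v != -3
Before havoc r: forall r_1. (3*w = v + 15 and v != 1 and 2*r_1 + v != -3)
Before assert v - 3 < 2*r + 1: v < 2*r + 4 and (forall r_1. (3*w = v + 15 and v != 1 and 2*r_1 + v != -3))
Answer: WP = v < 2*r + 4 and (forall r_1. (3*w = v + 15 and v != 1 and 2*r_1 + v != -3))


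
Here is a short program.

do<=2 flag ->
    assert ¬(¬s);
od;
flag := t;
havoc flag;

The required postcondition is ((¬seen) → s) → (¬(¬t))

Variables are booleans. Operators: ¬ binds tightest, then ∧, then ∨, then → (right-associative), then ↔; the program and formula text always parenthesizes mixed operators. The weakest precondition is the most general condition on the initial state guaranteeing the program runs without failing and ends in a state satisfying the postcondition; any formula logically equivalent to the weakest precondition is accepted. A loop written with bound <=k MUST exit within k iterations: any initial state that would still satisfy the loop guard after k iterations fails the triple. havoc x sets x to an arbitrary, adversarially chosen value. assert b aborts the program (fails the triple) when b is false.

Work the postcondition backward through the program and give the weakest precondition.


Working backward. After the program, the postcondition ((¬seen) → s) → (¬(¬t)) must hold; in canonical form it is ((¬seen) → s) → t.
Before havoc flag: ((¬seen) → s) → t
Before flag := t: ((¬seen) → s) → t
Before the loop (bound <=2), unroll the exhaustion recursion (WP_0 = exit-now case; WP_j = one more guarded iteration, up to j = 2):
  WP_0: (¬flag) ∧ (((¬seen) → s) → t)
  WP_1: (flag → (s ∧ (¬flag) ∧ (((¬seen) → s) → t))) ∧ ((¬flag) → (((¬seen) → s) → t))
  WP_2: (flag → (s ∧ (flag → (s ∧ (¬flag) ∧ (((¬seen) → s) → t))) ∧ ((¬flag) → (((¬seen) → s) → t)))) ∧ ((¬flag) → (((¬seen) → s) → t))
So before the loop: (flag → (s ∧ (flag → (s ∧ (¬flag) ∧ (((¬seen) → s) → t))) ∧ ((¬flag) → (((¬seen) → s) → t)))) ∧ ((¬flag) → (((¬seen) → s) → t))
Answer: WP = (flag → (s ∧ (flag → (s ∧ (¬flag) ∧ (((¬seen) → s) → t))) ∧ ((¬flag) → (((¬seen) → s) → t)))) ∧ ((¬flag) → (((¬seen) → s) → t))


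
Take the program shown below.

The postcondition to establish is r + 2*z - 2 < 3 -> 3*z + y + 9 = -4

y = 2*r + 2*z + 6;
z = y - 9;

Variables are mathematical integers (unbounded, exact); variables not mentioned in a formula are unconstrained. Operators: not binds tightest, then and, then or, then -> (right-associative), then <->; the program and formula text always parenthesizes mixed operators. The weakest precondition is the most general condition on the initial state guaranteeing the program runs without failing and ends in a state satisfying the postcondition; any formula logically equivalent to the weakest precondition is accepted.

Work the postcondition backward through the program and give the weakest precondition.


Working backward. After the program, the postcondition r + 2*z - 2 < 3 -> 3*z + y + 9 = -4 must hold; in canonical form it is r + 2*z < 5 -> y + 3*z = -13.
Before z := y - 9: r + 2*y < 23 -> 4*y = 14
Before y := 2*r + 2*z + 6: 5*r + 4*z < 11 -> 8*r + 8*z = -10
Answer: WP = 5*r + 4*z < 11 -> 8*r + 8*z = -10


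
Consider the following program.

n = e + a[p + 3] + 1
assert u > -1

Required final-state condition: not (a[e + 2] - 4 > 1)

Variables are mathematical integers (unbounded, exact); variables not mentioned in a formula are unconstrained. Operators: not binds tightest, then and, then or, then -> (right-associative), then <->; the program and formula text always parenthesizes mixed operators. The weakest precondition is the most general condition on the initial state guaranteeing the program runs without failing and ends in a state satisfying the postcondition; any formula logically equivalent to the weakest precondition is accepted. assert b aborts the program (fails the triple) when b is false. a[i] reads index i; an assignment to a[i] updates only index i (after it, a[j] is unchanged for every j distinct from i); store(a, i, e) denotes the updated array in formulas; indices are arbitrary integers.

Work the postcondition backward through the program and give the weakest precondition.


Working backward. After the program, the postcondition not (a[e + 2] - 4 > 1) must hold; in canonical form it is not (a[e + 2] > 5).
Before assert u > -1: u > -1 and (not (a[e + 2] > 5))
Before n := e + a[p + 3] + 1: u > -1 and (not (a[e + 2] > 5))
Answer: WP = u > -1 and (not (a[e + 2] > 5))


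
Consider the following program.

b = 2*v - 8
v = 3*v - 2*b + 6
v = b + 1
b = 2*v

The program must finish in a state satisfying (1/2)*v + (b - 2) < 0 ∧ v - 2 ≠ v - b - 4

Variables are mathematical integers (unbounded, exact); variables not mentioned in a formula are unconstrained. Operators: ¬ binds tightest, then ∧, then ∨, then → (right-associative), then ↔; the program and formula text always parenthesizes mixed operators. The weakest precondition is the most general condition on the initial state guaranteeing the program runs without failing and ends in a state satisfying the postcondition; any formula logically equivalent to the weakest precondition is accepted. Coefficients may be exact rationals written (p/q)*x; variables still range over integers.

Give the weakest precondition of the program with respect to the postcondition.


Working backward. After the program, the postcondition (1/2)*v + (b - 2) < 0 ∧ v - 2 ≠ v - b - 4 must hold; in canonical form it is b + (1/2)*v < 2 ∧ b ≠ -2.
Before b := 2*v: (5/2)*v < 2 ∧ 2*v ≠ -2
Before v := b + 1: (5/2)*b < -1/2 ∧ 2*b ≠ -4
Before v := 3*v - 2*b + 6: (5/2)*b < -1/2 ∧ 2*b ≠ -4
Before b := 2*v - 8: 5*v < 39/2 ∧ 4*v ≠ 12
Answer: WP = 5*v < 39/2 ∧ 4*v ≠ 12


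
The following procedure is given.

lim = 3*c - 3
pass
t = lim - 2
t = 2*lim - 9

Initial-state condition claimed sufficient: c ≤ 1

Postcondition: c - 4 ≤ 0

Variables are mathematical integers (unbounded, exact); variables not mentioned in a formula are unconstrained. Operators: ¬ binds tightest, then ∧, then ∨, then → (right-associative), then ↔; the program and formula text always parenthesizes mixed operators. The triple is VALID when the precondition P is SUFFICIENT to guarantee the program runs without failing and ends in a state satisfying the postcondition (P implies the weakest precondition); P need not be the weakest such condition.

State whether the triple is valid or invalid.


Working backward. After the program, the postcondition c - 4 ≤ 0 must hold; in canonical form it is c ≤ 4.
Before t := 2*lim - 9: c ≤ 4
Before t := lim - 2: c ≤ 4
Before skip: c ≤ 4
Before lim := 3*c - 3: c ≤ 4
The weakest precondition is c ≤ 4.
Check whether c ≤ 1 implies it.
Every state satisfying the precondition satisfies the weakest precondition: the implication holds.
Answer: valid


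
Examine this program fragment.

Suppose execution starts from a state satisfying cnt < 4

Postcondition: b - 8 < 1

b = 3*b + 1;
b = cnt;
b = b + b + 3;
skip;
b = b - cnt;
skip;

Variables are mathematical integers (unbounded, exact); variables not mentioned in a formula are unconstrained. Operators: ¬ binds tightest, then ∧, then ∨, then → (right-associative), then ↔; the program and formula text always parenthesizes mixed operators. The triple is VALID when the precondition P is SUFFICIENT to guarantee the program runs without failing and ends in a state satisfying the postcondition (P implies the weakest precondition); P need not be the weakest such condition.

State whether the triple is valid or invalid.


Working backward. After the program, the postcondition b - 8 < 1 must hold; in canonical form it is b < 9.
Before skip: b < 9
Before b := b - cnt: b < cnt + 9
Before skip: b < cnt + 9
Before b := b + b + 3: 2*b < cnt + 6
Before b := cnt: cnt < 6
Before b := 3*b + 1: cnt < 6
The weakest precondition is cnt < 6.
Check whether cnt < 4 implies it.
Every state satisfying the precondition satisfies the weakest precondition: the implication holds.
Answer: valid


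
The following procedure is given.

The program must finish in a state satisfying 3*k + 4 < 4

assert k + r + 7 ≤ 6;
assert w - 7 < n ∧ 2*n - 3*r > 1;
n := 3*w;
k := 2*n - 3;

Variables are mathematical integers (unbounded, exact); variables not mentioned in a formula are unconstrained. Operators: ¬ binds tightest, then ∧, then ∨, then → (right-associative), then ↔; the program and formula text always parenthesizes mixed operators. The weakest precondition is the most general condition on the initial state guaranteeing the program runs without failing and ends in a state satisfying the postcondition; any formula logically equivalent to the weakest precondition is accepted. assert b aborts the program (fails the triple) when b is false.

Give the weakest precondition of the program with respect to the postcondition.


Working backward. After the program, the postcondition 3*k + 4 < 4 must hold; in canonical form it is 3*k < 0.
Before k := 2*n - 3: 6*n < 9
Before n := 3*w: 18*w < 9
Before assert w - 7 < n ∧ 2*n - 3*r > 1: w < n + 7 ∧ 2*n > 3*r + 1 ∧ 18*w < 9
Before assert k + r + 7 ≤ 6: k + r ≤ -1 ∧ w < n + 7 ∧ 2*n > 3*r + 1 ∧ 18*w < 9
Answer: WP = k + r ≤ -1 ∧ w < n + 7 ∧ 2*n > 3*r + 1 ∧ 18*w < 9


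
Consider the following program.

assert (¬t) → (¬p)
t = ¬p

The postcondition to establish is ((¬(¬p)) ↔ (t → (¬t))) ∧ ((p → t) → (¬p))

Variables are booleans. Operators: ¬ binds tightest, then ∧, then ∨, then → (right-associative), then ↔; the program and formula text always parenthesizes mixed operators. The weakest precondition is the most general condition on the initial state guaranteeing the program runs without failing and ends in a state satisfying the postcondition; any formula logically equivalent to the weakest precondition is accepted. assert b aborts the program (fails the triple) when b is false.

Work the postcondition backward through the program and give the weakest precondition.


Working backward. After the program, the postcondition ((¬(¬p)) ↔ (t → (¬t))) ∧ ((p → t) → (¬p)) must hold; in canonical form it is (p ↔ (t → (¬t))) ∧ ((p → t) → (¬p)).
Before t := ¬p: (p ↔ ((¬p) → p)) ∧ ((p → (¬p)) → (¬p))
Before assert (¬t) → (¬p): ((¬t) → (¬p)) ∧ (p ↔ ((¬p) → p)) ∧ ((p → (¬p)) → (¬p))
Answer: WP = ((¬t) → (¬p)) ∧ (p ↔ ((¬p) → p)) ∧ ((p → (¬p)) → (¬p))


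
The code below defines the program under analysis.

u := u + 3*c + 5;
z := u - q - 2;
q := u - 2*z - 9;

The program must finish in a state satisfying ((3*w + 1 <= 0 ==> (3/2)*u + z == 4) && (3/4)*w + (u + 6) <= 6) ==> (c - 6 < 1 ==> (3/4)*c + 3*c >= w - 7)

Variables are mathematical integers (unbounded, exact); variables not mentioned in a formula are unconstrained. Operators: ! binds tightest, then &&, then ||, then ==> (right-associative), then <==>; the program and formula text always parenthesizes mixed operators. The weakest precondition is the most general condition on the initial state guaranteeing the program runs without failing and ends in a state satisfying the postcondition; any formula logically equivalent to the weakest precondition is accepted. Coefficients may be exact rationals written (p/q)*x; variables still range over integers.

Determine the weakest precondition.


Working backward. After the program, the postcondition ((3*w + 1 <= 0 ==> (3/2)*u + z == 4) && (3/4)*w + (u + 6) <= 6) ==> (c - 6 < 1 ==> (3/4)*c + 3*c >= w - 7) must hold; in canonical form it is ((3*w <= -1 ==> (3/2)*u + z == 4) && u + (3/4)*w <= 0) ==> (c < 7 ==> (15/4)*c >= w - 7).
Before q := u - 2*z - 9: ((3*w <= -1 ==> (3/2)*u + z == 4) && u + (3/4)*w <= 0) ==> (c < 7 ==> (15/4)*c >= w - 7)
Before z := u - q - 2: ((3*w <= -1 ==> (5/2)*u == q + 6) && u + (3/4)*w <= 0) ==> (c < 7 ==> (15/4)*c >= w - 7)
Before u := u + 3*c + 5: ((3*w <= -1 ==> (15/2)*c + (5/2)*u == q - 13/2) && 3*c + u + (3/4)*w <= -5) ==> (c < 7 ==> (15/4)*c >= w - 7)
Answer: WP = ((3*w <= -1 ==> (15/2)*c + (5/2)*u == q - 13/2) && 3*c + u + (3/4)*w <= -5) ==> (c < 7 ==> (15/4)*c >= w - 7)


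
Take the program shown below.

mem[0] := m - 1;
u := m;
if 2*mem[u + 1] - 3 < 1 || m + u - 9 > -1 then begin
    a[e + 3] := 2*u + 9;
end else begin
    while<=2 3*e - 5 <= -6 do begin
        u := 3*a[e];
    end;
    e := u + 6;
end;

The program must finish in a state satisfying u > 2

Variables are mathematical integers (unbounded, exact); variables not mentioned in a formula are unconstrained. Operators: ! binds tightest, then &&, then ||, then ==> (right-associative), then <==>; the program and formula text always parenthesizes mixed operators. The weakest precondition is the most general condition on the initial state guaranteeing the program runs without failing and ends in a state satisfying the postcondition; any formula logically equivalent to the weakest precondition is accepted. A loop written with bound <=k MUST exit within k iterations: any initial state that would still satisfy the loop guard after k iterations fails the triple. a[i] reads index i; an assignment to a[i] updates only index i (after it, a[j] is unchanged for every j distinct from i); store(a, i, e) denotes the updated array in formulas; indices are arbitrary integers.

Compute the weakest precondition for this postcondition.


Working backward. After the program, u > 2 must hold.
Then branch requires u > 2; else branch requires (3*e <= -1 ==> ((3*e <= -1 ==> ((!(3*e <= -1)) && 3*a[e] > 2)) && ((!(3*e <= -1)) ==> 3*a[e] > 2))) && ((!(3*e <= -1)) ==> u > 2).
Before the if: ((2*mem[u + 1] < 4 || m + u > 8) ==> u > 2) && ((!(2*mem[u + 1] < 4 || m + u > 8)) ==> ((3*e <= -1 ==> ((3*e <= -1 ==> ((!(3*e <= -1)) && 3*a[e] > 2)) && ((!(3*e <= -1)) ==> 3*a[e] > 2))) && ((!(3*e <= -1)) ==> u > 2)))
Before u := m: ((2*mem[m + 1] < 4 || 2*m > 8) ==> m > 2) && ((!(2*mem[m + 1] < 4 || 2*m > 8)) ==> ((3*e <= -1 ==> ((3*e <= -1 ==> ((!(3*e <= -1)) && 3*a[e] > 2)) && ((!(3*e <= -1)) ==> 3*a[e] > 2))) && ((!(3*e <= -1)) ==> m > 2)))
Before mem[0] := m - 1: ((2*store(mem, 0, m - 1)[m + 1] < 4 || 2*m > 8) ==> m > 2) && ((!(2*store(mem, 0, m - 1)[m + 1] < 4 || 2*m > 8)) ==> ((3*e <= -1 ==> ((3*e <= -1 ==> ((!(3*e <= -1)) && 3*a[e] > 2)) && ((!(3*e <= -1)) ==> 3*a[e] > 2))) && ((!(3*e <= -1)) ==> m > 2)))
Answer: WP = ((2*store(mem, 0, m - 1)[m + 1] < 4 || 2*m > 8) ==> m > 2) && ((!(2*store(mem, 0, m - 1)[m + 1] < 4 || 2*m > 8)) ==> ((3*e <= -1 ==> ((3*e <= -1 ==> ((!(3*e <= -1)) && 3*a[e] > 2)) && ((!(3*e <= -1)) ==> 3*a[e] > 2))) && ((!(3*e <= -1)) ==> m > 2)))


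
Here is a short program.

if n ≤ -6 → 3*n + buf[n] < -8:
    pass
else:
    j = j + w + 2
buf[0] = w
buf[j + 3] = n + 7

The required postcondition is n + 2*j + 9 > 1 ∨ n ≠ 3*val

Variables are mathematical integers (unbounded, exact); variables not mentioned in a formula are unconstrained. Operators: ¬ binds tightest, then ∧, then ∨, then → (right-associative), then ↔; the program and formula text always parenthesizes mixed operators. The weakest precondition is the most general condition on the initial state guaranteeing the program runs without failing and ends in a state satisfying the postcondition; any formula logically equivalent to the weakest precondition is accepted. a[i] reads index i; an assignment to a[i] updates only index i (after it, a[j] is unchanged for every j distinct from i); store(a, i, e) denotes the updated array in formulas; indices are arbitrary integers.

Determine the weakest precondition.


Working backward. After the program, the postcondition n + 2*j + 9 > 1 ∨ n ≠ 3*val must hold; in canonical form it is 2*j + n > -8 ∨ n ≠ 3*val.
Before buf[j + 3] := n + 7: 2*j + n > -8 ∨ n ≠ 3*val
Before buf[0] := w: 2*j + n > -8 ∨ n ≠ 3*val
Then branch requires 2*j + n > -8 ∨ n ≠ 3*val; else branch requires 2*j + n + 2*w > -12 ∨ n ≠ 3*val.
Before the if: ((n ≤ -6 → buf[n] + 3*n < -8) → (2*j + n > -8 ∨ n ≠ 3*val)) ∧ ((¬(n ≤ -6 → buf[n] + 3*n < -8)) → (2*j + n + 2*w > -12 ∨ n ≠ 3*val))
Answer: WP = ((n ≤ -6 → buf[n] + 3*n < -8) → (2*j + n > -8 ∨ n ≠ 3*val)) ∧ ((¬(n ≤ -6 → buf[n] + 3*n < -8)) → (2*j + n + 2*w > -12 ∨ n ≠ 3*val))


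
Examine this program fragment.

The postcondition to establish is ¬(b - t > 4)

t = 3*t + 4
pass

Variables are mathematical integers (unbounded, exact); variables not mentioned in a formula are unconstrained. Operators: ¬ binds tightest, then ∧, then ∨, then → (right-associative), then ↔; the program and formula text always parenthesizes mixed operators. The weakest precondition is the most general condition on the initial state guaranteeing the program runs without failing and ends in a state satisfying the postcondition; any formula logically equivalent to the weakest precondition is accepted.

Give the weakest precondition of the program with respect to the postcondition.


Working backward. After the program, the postcondition ¬(b - t > 4) must hold; in canonical form it is ¬(b > t + 4).
Before skip: ¬(b > t + 4)
Before t := 3*t + 4: ¬(b > 3*t + 8)
Answer: WP = ¬(b > 3*t + 8)


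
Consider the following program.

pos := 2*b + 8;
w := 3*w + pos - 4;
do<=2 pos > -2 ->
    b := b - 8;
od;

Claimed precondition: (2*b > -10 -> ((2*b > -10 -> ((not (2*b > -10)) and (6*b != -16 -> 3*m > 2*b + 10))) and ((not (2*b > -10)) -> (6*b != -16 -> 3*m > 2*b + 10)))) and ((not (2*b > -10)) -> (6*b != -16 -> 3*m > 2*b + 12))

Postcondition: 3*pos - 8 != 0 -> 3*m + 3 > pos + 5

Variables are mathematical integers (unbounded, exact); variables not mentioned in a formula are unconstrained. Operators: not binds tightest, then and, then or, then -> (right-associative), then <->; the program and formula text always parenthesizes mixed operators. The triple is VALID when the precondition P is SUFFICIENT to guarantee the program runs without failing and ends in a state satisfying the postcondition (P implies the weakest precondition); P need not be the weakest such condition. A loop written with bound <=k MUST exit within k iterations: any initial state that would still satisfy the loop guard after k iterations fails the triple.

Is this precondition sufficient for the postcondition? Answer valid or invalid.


Working backward. After the program, the postcondition 3*pos - 8 != 0 -> 3*m + 3 > pos + 5 must hold; in canonical form it is 3*pos != 8 -> 3*m > pos + 2.
Before the loop (bound <=2), unroll the exhaustion recursion (WP_0 = exit-now case; WP_j = one more guarded iteration, up to j = 2):
  WP_0: (not (pos > -2)) and (3*pos != 8 -> 3*m > pos + 2)
  WP_1: (pos > -2 -> ((not (pos > -2)) and (3*pos != 8 -> 3*m > pos + 2))) and ((not (pos > -2)) -> (3*pos != 8 -> 3*m > pos + 2))
  WP_2: (pos > -2 -> ((pos > -2 -> ((not (pos > -2)) and (3*pos != 8 -> 3*m > pos + 2))) and ((not (pos > -2)) -> (3*pos != 8 -> 3*m > pos + 2)))) and ((not (pos > -2)) -> (3*pos != 8 -> 3*m > pos + 2))
So before the loop: (pos > -2 -> ((pos > -2 -> ((not (pos > -2)) and (3*pos != 8 -> 3*m > pos + 2))) and ((not (pos > -2)) -> (3*pos != 8 -> 3*m > pos + 2)))) and ((not (pos > -2)) -> (3*pos != 8 -> 3*m > pos + 2))
Before w := 3*w + pos - 4: (pos > -2 -> ((pos > -2 -> ((not (pos > -2)) and (3*pos != 8 -> 3*m > pos + 2))) and ((not (pos > -2)) -> (3*pos != 8 -> 3*m > pos + 2)))) and ((not (pos > -2)) -> (3*pos != 8 -> 3*m > pos + 2))
Before pos := 2*b + 8: (2*b > -10 -> ((2*b > -10 -> ((not (2*b > -10)) and (6*b != -16 -> 3*m > 2*b + 10))) and ((not (2*b > -10)) -> (6*b != -16 -> 3*m > 2*b + 10)))) and ((not (2*b > -10)) -> (6*b != -16 -> 3*m > 2*b + 10))
The weakest precondition is (2*b > -10 -> ((2*b > -10 -> ((not (2*b > -10)) and (6*b != -16 -> 3*m > 2*b + 10))) and ((not (2*b > -10)) -> (6*b != -16 -> 3*m > 2*b + 10)))) and ((not (2*b > -10)) -> (6*b != -16 -> 3*m > 2*b + 10)).
Check whether (2*b > -10 -> ((2*b > -10 -> ((not (2*b > -10)) and (6*b != -16 -> 3*m > 2*b + 10))) and ((not (2*b > -10)) -> (6*b != -16 -> 3*m > 2*b + 10)))) and ((not (2*b > -10)) -> (6*b != -16 -> 3*m > 2*b + 12)) implies it.
Every state satisfying the precondition satisfies the weakest precondition: the implication holds.
Answer: valid


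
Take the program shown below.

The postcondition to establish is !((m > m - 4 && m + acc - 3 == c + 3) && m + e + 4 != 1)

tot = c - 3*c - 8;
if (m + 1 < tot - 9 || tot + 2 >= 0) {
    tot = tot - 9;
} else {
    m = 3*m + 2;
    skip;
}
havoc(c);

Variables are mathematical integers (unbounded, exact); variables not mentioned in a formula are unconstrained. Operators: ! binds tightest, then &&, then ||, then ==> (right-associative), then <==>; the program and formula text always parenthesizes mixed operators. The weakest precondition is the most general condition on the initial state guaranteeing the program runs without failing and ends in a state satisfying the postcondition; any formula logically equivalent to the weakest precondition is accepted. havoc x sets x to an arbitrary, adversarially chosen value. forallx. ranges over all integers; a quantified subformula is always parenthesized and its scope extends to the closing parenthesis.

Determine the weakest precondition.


Working backward. After the program, the postcondition !((m > m - 4 && m + acc - 3 == c + 3) && m + e + 4 != 1) must hold; in canonical form it is !(acc + m == c + 6 && e + m != -3).
Before havoc c: forall c_1. (!(acc + m == c_1 + 6 && e + m != -3))
Then branch requires forall c_1. (!(acc + m == c_1 + 6 && e + m != -3)); else branch requires forall c_1. (!(acc + 3*m == c_1 + 4 && e + 3*m != -5)).
Before the if: ((m < tot - 10 || tot >= -2) ==> (forall c_1. (!(acc + m == c_1 + 6 && e + m != -3)))) && ((!(m < tot - 10 || tot >= -2)) ==> (forall c_1. (!(acc + 3*m == c_1 + 4 && e + 3*m != -5))))
Before tot := c - 3*c - 8: ((2*c + m < -18 || 2*c <= -6) ==> (forall c_1. (!(acc + m == c_1 + 6 && e + m != -3)))) && ((!(2*c + m < -18 || 2*c <= -6)) ==> (forall c_1. (!(acc + 3*m == c_1 + 4 && e + 3*m != -5))))
Answer: WP = ((2*c + m < -18 || 2*c <= -6) ==> (forall c_1. (!(acc + m == c_1 + 6 && e + m != -3)))) && ((!(2*c + m < -18 || 2*c <= -6)) ==> (forall c_1. (!(acc + 3*m == c_1 + 4 && e + 3*m != -5))))


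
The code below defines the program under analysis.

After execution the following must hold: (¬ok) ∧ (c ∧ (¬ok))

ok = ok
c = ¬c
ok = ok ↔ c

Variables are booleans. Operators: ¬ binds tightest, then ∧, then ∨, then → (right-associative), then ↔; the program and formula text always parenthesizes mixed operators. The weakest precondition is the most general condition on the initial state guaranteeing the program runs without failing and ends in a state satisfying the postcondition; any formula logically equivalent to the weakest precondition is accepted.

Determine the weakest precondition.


Working backward. After the program, the postcondition (¬ok) ∧ (c ∧ (¬ok)) must hold; in canonical form it is (¬ok) ∧ c.
Before ok := ok ↔ c: (¬(ok ↔ c)) ∧ c
Before c := ¬c: (¬(ok ↔ (¬c))) ∧ (¬c)
Before ok := ok: (¬(ok ↔ (¬c))) ∧ (¬c)
Answer: WP = (¬(ok ↔ (¬c))) ∧ (¬c)


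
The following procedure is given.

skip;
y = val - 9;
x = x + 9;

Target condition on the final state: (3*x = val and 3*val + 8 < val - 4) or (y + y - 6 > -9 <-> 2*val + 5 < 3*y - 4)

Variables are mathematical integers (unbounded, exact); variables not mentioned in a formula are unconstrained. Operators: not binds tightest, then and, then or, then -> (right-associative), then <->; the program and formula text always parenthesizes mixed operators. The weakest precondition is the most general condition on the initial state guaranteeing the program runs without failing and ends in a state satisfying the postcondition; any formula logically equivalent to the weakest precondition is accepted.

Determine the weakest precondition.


Working backward. After the program, the postcondition (3*x = val and 3*val + 8 < val - 4) or (y + y - 6 > -9 <-> 2*val + 5 < 3*y - 4) must hold; in canonical form it is (3*x = val and 2*val < -12) or (2*y > -3 <-> 2*val < 3*y - 9).
Before x := x + 9: (3*x = val - 27 and 2*val < -12) or (2*y > -3 <-> 2*val < 3*y - 9)
Before y := val - 9: (3*x = val - 27 and 2*val < -12) or (2*val > 15 <-> val > 36)
Before skip: (3*x = val - 27 and 2*val < -12) or (2*val > 15 <-> val > 36)
Answer: WP = (3*x = val - 27 and 2*val < -12) or (2*val > 15 <-> val > 36)


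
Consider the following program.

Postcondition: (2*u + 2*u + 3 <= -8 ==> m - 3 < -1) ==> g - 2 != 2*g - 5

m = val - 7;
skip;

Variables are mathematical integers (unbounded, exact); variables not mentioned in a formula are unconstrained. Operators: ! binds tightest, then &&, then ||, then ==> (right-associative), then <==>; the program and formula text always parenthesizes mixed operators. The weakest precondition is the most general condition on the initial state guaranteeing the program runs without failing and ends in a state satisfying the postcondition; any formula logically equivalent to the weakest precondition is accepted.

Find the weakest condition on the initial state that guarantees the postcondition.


Working backward. After the program, the postcondition (2*u + 2*u + 3 <= -8 ==> m - 3 < -1) ==> g - 2 != 2*g - 5 must hold; in canonical form it is (4*u <= -11 ==> m < 2) ==> g != 3.
Before skip: (4*u <= -11 ==> m < 2) ==> g != 3
Before m := val - 7: (4*u <= -11 ==> val < 9) ==> g != 3
Answer: WP = (4*u <= -11 ==> val < 9) ==> g != 3


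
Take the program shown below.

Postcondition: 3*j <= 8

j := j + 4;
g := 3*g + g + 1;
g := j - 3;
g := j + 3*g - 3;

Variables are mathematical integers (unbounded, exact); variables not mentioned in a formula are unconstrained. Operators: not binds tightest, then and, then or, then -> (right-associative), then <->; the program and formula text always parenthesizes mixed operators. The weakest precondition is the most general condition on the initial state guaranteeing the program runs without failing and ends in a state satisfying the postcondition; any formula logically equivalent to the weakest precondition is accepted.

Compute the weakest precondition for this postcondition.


Working backward. After the program, 3*j <= 8 must hold.
Before g := j + 3*g - 3: 3*j <= 8
Before g := j - 3: 3*j <= 8
Before g := 3*g + g + 1: 3*j <= 8
Before j := j + 4: 3*j <= -4
Answer: WP = 3*j <= -4


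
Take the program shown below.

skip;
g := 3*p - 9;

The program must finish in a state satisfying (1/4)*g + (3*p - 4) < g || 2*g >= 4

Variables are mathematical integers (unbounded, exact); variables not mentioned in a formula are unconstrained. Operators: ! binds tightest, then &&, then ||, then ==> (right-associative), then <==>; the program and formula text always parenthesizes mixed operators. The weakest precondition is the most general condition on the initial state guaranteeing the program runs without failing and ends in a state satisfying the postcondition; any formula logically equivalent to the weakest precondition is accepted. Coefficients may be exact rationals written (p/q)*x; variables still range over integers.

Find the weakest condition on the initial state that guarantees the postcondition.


Working backward. After the program, the postcondition (1/4)*g + (3*p - 4) < g || 2*g >= 4 must hold; in canonical form it is 3*p < (3/4)*g + 4 || 2*g >= 4.
Before g := 3*p - 9: (3/4)*p < -11/4 || 6*p >= 22
Before skip: (3/4)*p < -11/4 || 6*p >= 22
Answer: WP = (3/4)*p < -11/4 || 6*p >= 22


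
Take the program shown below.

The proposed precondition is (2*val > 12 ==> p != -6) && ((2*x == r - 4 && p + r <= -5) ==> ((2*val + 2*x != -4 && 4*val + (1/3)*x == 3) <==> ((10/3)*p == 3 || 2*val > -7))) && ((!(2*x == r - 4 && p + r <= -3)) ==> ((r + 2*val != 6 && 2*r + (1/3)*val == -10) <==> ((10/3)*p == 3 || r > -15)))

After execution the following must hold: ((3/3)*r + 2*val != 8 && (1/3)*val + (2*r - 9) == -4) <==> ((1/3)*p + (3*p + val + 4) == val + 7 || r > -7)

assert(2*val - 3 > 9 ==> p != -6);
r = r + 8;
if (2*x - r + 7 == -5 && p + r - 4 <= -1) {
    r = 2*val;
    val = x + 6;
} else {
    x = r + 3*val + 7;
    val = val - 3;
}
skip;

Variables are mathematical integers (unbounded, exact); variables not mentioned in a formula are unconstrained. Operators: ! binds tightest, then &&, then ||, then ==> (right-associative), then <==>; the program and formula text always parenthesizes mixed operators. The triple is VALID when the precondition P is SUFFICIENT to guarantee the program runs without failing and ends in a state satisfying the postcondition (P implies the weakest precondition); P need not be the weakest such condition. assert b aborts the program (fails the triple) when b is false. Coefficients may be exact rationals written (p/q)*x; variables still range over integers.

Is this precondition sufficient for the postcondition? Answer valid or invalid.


Working backward. After the program, the postcondition ((3/3)*r + 2*val != 8 && (1/3)*val + (2*r - 9) == -4) <==> ((1/3)*p + (3*p + val + 4) == val + 7 || r > -7) must hold; in canonical form it is (r + 2*val != 8 && 2*r + (1/3)*val == 5) <==> ((10/3)*p == 3 || r > -7).
Before skip: (r + 2*val != 8 && 2*r + (1/3)*val == 5) <==> ((10/3)*p == 3 || r > -7)
Then branch requires (2*val + 2*x != -4 && 4*val + (1/3)*x == 3) <==> ((10/3)*p == 3 || 2*val > -7); else branch requires (r + 2*val != 14 && 2*r + (1/3)*val == 6) <==> ((10/3)*p == 3 || r > -7).
Before the if: ((2*x == r - 12 && p + r <= 3) ==> ((2*val + 2*x != -4 && 4*val + (1/3)*x == 3) <==> ((10/3)*p == 3 || 2*val > -7))) && ((!(2*x == r - 12 && p + r <= 3)) ==> ((r + 2*val != 14 && 2*r + (1/3)*val == 6) <==> ((10/3)*p == 3 || r > -7)))
Before r := r + 8: ((2*x == r - 4 && p + r <= -5) ==> ((2*val + 2*x != -4 && 4*val + (1/3)*x == 3) <==> ((10/3)*p == 3 || 2*val > -7))) && ((!(2*x == r - 4 && p + r <= -5)) ==> ((r + 2*val != 6 && 2*r + (1/3)*val == -10) <==> ((10/3)*p == 3 || r > -15)))
Before assert 2*val - 3 > 9 ==> p != -6: (2*val > 12 ==> p != -6) && ((2*x == r - 4 && p + r <= -5) ==> ((2*val + 2*x != -4 && 4*val + (1/3)*x == 3) <==> ((10/3)*p == 3 || 2*val > -7))) && ((!(2*x == r - 4 && p + r <= -5)) ==> ((r + 2*val != 6 && 2*r + (1/3)*val == -10) <==> ((10/3)*p == 3 || r > -15)))
The weakest precondition is (2*val > 12 ==> p != -6) && ((2*x == r - 4 && p + r <= -5) ==> ((2*val + 2*x != -4 && 4*val + (1/3)*x == 3) <==> ((10/3)*p == 3 || 2*val > -7))) && ((!(2*x == r - 4 && p + r <= -5)) ==> ((r + 2*val != 6 && 2*r + (1/3)*val == -10) <==> ((10/3)*p == 3 || r > -15))).
Check whether (2*val > 12 ==> p != -6) && ((2*x == r - 4 && p + r <= -5) ==> ((2*val + 2*x != -4 && 4*val + (1/3)*x == 3) <==> ((10/3)*p == 3 || 2*val > -7))) && ((!(2*x == r - 4 && p + r <= -3)) ==> ((r + 2*val != 6 && 2*r + (1/3)*val == -10) <==> ((10/3)*p == 3 || r > -15))) implies it.
Countermodel: at the initial state p = 1, r = -4, val = 5, x = -4, the precondition holds but the weakest precondition fails.
Answer: invalid


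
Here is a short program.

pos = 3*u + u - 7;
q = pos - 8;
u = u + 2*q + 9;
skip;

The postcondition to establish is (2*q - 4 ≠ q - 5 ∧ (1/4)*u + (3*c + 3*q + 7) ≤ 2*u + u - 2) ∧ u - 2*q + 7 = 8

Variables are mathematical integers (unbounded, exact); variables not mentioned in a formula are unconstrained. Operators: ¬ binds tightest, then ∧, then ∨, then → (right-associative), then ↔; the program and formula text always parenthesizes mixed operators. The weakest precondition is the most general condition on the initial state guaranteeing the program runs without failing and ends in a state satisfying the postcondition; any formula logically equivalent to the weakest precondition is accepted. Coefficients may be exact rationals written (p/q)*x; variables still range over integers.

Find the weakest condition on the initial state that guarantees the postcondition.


Working backward. After the program, the postcondition (2*q - 4 ≠ q - 5 ∧ (1/4)*u + (3*c + 3*q + 7) ≤ 2*u + u - 2) ∧ u - 2*q + 7 = 8 must hold; in canonical form it is q ≠ -1 ∧ 3*c + 3*q ≤ (11/4)*u - 9 ∧ u = 2*q + 1.
Before skip: q ≠ -1 ∧ 3*c + 3*q ≤ (11/4)*u - 9 ∧ u = 2*q + 1
Before u := u + 2*q + 9: q ≠ -1 ∧ 3*c ≤ (5/2)*q + (11/4)*u + 63/4 ∧ u = -8
Before q := pos - 8: pos ≠ 7 ∧ 3*c ≤ (5/2)*pos + (11/4)*u - 17/4 ∧ u = -8
Before pos := 3*u + u - 7: 4*u ≠ 14 ∧ 3*c ≤ (51/4)*u - 87/4 ∧ u = -8
Answer: WP = 4*u ≠ 14 ∧ 3*c ≤ (51/4)*u - 87/4 ∧ u = -8


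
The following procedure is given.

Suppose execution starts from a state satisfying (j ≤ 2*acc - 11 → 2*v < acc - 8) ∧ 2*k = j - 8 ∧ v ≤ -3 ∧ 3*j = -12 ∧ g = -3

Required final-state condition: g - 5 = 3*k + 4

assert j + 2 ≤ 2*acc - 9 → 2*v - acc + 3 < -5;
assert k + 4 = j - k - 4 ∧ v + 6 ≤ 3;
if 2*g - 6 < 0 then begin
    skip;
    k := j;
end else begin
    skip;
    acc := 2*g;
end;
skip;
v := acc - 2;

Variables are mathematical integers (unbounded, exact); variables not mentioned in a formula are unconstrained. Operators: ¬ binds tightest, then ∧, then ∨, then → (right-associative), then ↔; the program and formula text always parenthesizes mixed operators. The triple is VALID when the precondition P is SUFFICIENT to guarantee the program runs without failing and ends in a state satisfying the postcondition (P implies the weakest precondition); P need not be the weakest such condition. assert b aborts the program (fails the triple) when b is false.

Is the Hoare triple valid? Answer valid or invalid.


Working backward. After the program, the postcondition g - 5 = 3*k + 4 must hold; in canonical form it is g = 3*k + 9.
Before v := acc - 2: g = 3*k + 9
Before skip: g = 3*k + 9
Then branch requires g = 3*j + 9; else branch requires g = 3*k + 9.
Before the if: (2*g < 6 → g = 3*j + 9) ∧ ((¬(2*g < 6)) → g = 3*k + 9)
Before assert k + 4 = j - k - 4 ∧ v + 6 ≤ 3: 2*k = j - 8 ∧ v ≤ -3 ∧ (2*g < 6 → g = 3*j + 9) ∧ ((¬(2*g < 6)) → g = 3*k + 9)
Before assert j + 2 ≤ 2*acc - 9 → 2*v - acc + 3 < -5: (j ≤ 2*acc - 11 → 2*v < acc - 8) ∧ 2*k = j - 8 ∧ v ≤ -3 ∧ (2*g < 6 → g = 3*j + 9) ∧ ((¬(2*g < 6)) → g = 3*k + 9)
The weakest precondition is (j ≤ 2*acc - 11 → 2*v < acc - 8) ∧ 2*k = j - 8 ∧ v ≤ -3 ∧ (2*g < 6 → g = 3*j + 9) ∧ ((¬(2*g < 6)) → g = 3*k + 9).
Check whether (j ≤ 2*acc - 11 → 2*v < acc - 8) ∧ 2*k = j - 8 ∧ v ≤ -3 ∧ 3*j = -12 ∧ g = -3 implies it.
Every state satisfying the precondition satisfies the weakest precondition: the implication holds.
Answer: valid
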